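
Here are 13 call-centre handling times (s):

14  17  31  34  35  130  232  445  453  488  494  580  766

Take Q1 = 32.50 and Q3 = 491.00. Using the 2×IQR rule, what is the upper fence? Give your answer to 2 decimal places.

1408.00

IQR = Q3 − Q1 = 491.00 − 32.50 = 458.50.
Lower fence = Q1 − 2·IQR = 32.50 − 917.00 = -884.50.
Upper fence = Q3 + 2·IQR = 491.00 + 917.00 = 1408.00.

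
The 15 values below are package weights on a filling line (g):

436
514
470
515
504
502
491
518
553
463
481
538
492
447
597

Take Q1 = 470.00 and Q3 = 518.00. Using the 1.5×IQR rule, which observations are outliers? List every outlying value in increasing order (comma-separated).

597

IQR = Q3 − Q1 = 518.00 − 470.00 = 48.00.
Lower fence = Q1 − 1.5·IQR = 470.00 − 72.00 = 398.00.
Upper fence = Q3 + 1.5·IQR = 518.00 + 72.00 = 590.00.
597 > 590.00 → outlier.
All remaining values lie within [398.00, 590.00].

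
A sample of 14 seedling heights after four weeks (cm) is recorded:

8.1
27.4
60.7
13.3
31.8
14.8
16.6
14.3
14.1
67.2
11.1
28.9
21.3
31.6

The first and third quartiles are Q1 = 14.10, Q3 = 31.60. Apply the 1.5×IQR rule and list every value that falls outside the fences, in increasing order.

IQR = Q3 − Q1 = 31.60 − 14.10 = 17.50.
Lower fence = Q1 − 1.5·IQR = 14.10 − 26.25 = -12.15.
Upper fence = Q3 + 1.5·IQR = 31.60 + 26.25 = 57.85.
60.7 > 57.85 → outlier.
67.2 > 57.85 → outlier.
All remaining values lie within [-12.15, 57.85].

60.7, 67.2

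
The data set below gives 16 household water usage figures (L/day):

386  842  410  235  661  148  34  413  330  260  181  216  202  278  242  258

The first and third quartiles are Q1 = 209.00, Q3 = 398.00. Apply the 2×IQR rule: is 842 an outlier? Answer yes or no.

IQR = Q3 − Q1 = 398.00 − 209.00 = 189.00.
Lower fence = Q1 − 2·IQR = 209.00 − 378.00 = -169.00.
Upper fence = Q3 + 2·IQR = 398.00 + 378.00 = 776.00.
842 lies above the upper fence.

yes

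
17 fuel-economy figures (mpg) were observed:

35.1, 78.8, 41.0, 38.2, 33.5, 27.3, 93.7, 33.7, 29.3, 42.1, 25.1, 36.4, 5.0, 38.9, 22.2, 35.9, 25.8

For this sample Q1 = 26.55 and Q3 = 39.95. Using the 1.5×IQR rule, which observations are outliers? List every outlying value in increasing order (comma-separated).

5.0, 78.8, 93.7

IQR = Q3 − Q1 = 39.95 − 26.55 = 13.40.
Lower fence = Q1 − 1.5·IQR = 26.55 − 20.10 = 6.45.
Upper fence = Q3 + 1.5·IQR = 39.95 + 20.10 = 60.05.
5.0 < 6.45 → outlier.
78.8 > 60.05 → outlier.
93.7 > 60.05 → outlier.
All remaining values lie within [6.45, 60.05].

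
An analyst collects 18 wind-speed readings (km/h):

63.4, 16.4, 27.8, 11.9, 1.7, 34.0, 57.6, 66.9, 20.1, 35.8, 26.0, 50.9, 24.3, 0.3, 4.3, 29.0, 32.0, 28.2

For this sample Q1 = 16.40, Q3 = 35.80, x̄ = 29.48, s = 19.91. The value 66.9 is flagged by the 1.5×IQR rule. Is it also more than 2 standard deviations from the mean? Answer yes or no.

no

z = (66.9 − 29.48) / 19.91 = 1.88.
|z| = 1.88 ≤ 2.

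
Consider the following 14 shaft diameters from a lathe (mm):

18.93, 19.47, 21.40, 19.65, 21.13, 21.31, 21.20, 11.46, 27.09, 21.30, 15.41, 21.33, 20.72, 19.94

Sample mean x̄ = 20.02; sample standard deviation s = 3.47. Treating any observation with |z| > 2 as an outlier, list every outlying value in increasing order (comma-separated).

Cutoffs at x̄ ± 2s: 20.02 ± 2·3.47 = [13.08, 26.96].
11.46: z = -2.47, |z| > 2 → outlier.
27.09: z = 2.04, |z| > 2 → outlier.
Every other value lies within [13.08, 26.96].

11.46, 27.09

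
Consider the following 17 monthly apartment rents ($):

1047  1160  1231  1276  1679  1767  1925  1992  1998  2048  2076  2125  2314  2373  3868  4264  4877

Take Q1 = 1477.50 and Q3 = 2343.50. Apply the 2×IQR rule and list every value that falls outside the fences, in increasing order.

4264, 4877

IQR = Q3 − Q1 = 2343.50 − 1477.50 = 866.00.
Lower fence = Q1 − 2·IQR = 1477.50 − 1732.00 = -254.50.
Upper fence = Q3 + 2·IQR = 2343.50 + 1732.00 = 4075.50.
4264 > 4075.50 → outlier.
4877 > 4075.50 → outlier.
All remaining values lie within [-254.50, 4075.50].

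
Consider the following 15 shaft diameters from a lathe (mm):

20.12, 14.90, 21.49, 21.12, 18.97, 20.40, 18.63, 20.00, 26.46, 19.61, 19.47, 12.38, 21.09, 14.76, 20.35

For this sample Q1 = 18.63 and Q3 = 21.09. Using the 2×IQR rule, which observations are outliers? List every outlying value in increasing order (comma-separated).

12.38, 26.46

IQR = Q3 − Q1 = 21.09 − 18.63 = 2.46.
Lower fence = Q1 − 2·IQR = 18.63 − 4.92 = 13.71.
Upper fence = Q3 + 2·IQR = 21.09 + 4.92 = 26.01.
12.38 < 13.71 → outlier.
26.46 > 26.01 → outlier.
All remaining values lie within [13.71, 26.01].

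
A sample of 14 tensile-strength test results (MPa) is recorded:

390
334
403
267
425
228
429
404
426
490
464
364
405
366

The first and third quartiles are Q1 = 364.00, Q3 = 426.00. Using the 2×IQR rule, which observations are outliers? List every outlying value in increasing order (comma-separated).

228

IQR = Q3 − Q1 = 426.00 − 364.00 = 62.00.
Lower fence = Q1 − 2·IQR = 364.00 − 124.00 = 240.00.
Upper fence = Q3 + 2·IQR = 426.00 + 124.00 = 550.00.
228 < 240.00 → outlier.
All remaining values lie within [240.00, 550.00].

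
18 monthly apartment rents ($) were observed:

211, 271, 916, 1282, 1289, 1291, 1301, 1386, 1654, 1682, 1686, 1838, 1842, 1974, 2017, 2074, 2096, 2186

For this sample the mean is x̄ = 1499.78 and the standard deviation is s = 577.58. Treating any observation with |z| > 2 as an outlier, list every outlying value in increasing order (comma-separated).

211, 271

Cutoffs at x̄ ± 2s: 1499.78 ± 2·577.58 = [344.62, 2654.94].
211: z = -2.23, |z| > 2 → outlier.
271: z = -2.13, |z| > 2 → outlier.
Every other value lies within [344.62, 2654.94].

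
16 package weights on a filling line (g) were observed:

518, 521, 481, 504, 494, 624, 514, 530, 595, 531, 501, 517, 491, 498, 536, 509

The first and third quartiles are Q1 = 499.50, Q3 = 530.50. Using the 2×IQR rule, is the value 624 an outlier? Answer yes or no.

yes

IQR = Q3 − Q1 = 530.50 − 499.50 = 31.00.
Lower fence = Q1 − 2·IQR = 499.50 − 62.00 = 437.50.
Upper fence = Q3 + 2·IQR = 530.50 + 62.00 = 592.50.
624 lies above the upper fence.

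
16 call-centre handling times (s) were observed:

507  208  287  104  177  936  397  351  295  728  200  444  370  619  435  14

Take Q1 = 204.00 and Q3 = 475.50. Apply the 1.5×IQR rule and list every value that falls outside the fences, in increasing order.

IQR = Q3 − Q1 = 475.50 − 204.00 = 271.50.
Lower fence = Q1 − 1.5·IQR = 204.00 − 407.25 = -203.25.
Upper fence = Q3 + 1.5·IQR = 475.50 + 407.25 = 882.75.
936 > 882.75 → outlier.
All remaining values lie within [-203.25, 882.75].

936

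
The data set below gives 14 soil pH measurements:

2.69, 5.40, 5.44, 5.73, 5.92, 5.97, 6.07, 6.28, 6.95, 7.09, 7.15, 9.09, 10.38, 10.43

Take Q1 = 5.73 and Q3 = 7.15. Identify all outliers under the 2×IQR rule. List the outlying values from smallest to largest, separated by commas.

2.69, 10.38, 10.43

IQR = Q3 − Q1 = 7.15 − 5.73 = 1.42.
Lower fence = Q1 − 2·IQR = 5.73 − 2.84 = 2.89.
Upper fence = Q3 + 2·IQR = 7.15 + 2.84 = 9.99.
2.69 < 2.89 → outlier.
10.38 > 9.99 → outlier.
10.43 > 9.99 → outlier.
All remaining values lie within [2.89, 9.99].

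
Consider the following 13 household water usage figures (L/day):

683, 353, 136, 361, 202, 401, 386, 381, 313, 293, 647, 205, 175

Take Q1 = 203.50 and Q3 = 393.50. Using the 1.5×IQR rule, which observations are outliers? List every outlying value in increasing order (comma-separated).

IQR = Q3 − Q1 = 393.50 − 203.50 = 190.00.
Lower fence = Q1 − 1.5·IQR = 203.50 − 285.00 = -81.50.
Upper fence = Q3 + 1.5·IQR = 393.50 + 285.00 = 678.50.
683 > 678.50 → outlier.
All remaining values lie within [-81.50, 678.50].

683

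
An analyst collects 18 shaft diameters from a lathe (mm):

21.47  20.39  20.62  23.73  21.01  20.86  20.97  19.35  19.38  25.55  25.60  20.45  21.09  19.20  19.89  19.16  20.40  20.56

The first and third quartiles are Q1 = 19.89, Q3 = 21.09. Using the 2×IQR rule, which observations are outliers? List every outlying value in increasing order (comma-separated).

23.73, 25.55, 25.60

IQR = Q3 − Q1 = 21.09 − 19.89 = 1.20.
Lower fence = Q1 − 2·IQR = 19.89 − 2.40 = 17.49.
Upper fence = Q3 + 2·IQR = 21.09 + 2.40 = 23.49.
23.73 > 23.49 → outlier.
25.55 > 23.49 → outlier.
25.60 > 23.49 → outlier.
All remaining values lie within [17.49, 23.49].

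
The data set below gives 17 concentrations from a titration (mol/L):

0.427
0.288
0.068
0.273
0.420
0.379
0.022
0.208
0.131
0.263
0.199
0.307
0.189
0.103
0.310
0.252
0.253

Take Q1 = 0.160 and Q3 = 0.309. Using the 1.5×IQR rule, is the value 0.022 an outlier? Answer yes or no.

IQR = Q3 − Q1 = 0.309 − 0.160 = 0.149.
Lower fence = Q1 − 1.5·IQR = 0.160 − 0.2235 = -0.0635.
Upper fence = Q3 + 1.5·IQR = 0.309 + 0.2235 = 0.5325.
0.022 lies within [-0.0635, 0.5325].

no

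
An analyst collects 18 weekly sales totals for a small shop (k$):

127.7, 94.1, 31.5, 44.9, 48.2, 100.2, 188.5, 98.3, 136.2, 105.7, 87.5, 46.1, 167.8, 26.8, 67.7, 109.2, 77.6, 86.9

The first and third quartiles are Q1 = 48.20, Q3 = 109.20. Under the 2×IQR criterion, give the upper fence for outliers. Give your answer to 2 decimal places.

231.20

IQR = Q3 − Q1 = 109.20 − 48.20 = 61.00.
Lower fence = Q1 − 2·IQR = 48.20 − 122.00 = -73.80.
Upper fence = Q3 + 2·IQR = 109.20 + 122.00 = 231.20.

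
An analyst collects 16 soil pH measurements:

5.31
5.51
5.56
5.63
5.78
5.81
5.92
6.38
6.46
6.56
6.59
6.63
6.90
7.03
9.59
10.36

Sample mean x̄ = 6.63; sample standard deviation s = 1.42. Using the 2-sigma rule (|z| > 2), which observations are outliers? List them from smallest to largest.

Cutoffs at x̄ ± 2s: 6.63 ± 2·1.42 = [3.79, 9.47].
9.59: z = 2.08, |z| > 2 → outlier.
10.36: z = 2.63, |z| > 2 → outlier.
Every other value lies within [3.79, 9.47].

9.59, 10.36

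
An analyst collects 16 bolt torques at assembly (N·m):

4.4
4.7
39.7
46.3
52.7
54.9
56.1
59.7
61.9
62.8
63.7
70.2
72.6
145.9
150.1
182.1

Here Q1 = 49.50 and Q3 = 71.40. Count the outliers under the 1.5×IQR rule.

5

IQR = 21.90; fences at 49.50 − 32.85 = 16.65 and 71.40 + 32.85 = 104.25.
Outside the cutoffs: 4.4, 4.7, 145.9, 150.1, 182.1.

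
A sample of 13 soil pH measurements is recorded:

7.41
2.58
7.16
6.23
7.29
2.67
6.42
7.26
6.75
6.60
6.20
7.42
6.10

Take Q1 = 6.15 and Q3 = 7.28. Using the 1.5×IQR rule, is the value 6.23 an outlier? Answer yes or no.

IQR = Q3 − Q1 = 7.28 − 6.15 = 1.13.
Lower fence = Q1 − 1.5·IQR = 6.15 − 1.695 = 4.455.
Upper fence = Q3 + 1.5·IQR = 7.28 + 1.695 = 8.975.
6.23 lies within [4.455, 8.975].

no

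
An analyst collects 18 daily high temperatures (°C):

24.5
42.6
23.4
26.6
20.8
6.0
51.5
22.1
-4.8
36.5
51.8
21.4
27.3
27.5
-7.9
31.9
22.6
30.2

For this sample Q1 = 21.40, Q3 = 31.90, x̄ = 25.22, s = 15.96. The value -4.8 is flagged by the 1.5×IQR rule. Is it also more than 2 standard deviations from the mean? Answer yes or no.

z = (-4.8 − 25.22) / 15.96 = -1.88.
|z| = 1.88 ≤ 2.

no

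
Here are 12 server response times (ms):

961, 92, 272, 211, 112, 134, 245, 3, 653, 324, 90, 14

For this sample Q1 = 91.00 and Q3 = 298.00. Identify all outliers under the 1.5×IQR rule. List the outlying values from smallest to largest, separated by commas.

653, 961

IQR = Q3 − Q1 = 298.00 − 91.00 = 207.00.
Lower fence = Q1 − 1.5·IQR = 91.00 − 310.50 = -219.50.
Upper fence = Q3 + 1.5·IQR = 298.00 + 310.50 = 608.50.
653 > 608.50 → outlier.
961 > 608.50 → outlier.
All remaining values lie within [-219.50, 608.50].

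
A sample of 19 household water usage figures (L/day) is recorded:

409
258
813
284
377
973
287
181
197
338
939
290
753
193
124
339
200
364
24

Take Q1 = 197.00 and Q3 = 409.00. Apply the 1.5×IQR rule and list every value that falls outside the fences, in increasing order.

IQR = Q3 − Q1 = 409.00 − 197.00 = 212.00.
Lower fence = Q1 − 1.5·IQR = 197.00 − 318.00 = -121.00.
Upper fence = Q3 + 1.5·IQR = 409.00 + 318.00 = 727.00.
753 > 727.00 → outlier.
813 > 727.00 → outlier.
939 > 727.00 → outlier.
973 > 727.00 → outlier.
All remaining values lie within [-121.00, 727.00].

753, 813, 939, 973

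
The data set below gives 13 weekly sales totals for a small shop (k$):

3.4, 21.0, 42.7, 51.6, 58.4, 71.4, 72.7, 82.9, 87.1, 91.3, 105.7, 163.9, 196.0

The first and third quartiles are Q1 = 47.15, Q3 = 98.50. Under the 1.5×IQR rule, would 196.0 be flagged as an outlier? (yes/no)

IQR = Q3 − Q1 = 98.50 − 47.15 = 51.35.
Lower fence = Q1 − 1.5·IQR = 47.15 − 77.025 = -29.875.
Upper fence = Q3 + 1.5·IQR = 98.50 + 77.025 = 175.525.
196.0 lies above the upper fence.

yes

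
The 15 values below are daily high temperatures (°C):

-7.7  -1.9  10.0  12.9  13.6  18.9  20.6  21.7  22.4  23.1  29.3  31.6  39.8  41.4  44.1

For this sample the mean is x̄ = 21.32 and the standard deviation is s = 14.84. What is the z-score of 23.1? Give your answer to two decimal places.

z = (23.1 − 21.32) / 14.84 = 0.12.

0.12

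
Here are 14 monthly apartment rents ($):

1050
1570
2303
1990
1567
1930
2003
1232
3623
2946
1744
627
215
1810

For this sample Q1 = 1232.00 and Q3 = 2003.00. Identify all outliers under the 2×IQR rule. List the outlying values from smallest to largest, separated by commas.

3623

IQR = Q3 − Q1 = 2003.00 − 1232.00 = 771.00.
Lower fence = Q1 − 2·IQR = 1232.00 − 1542.00 = -310.00.
Upper fence = Q3 + 2·IQR = 2003.00 + 1542.00 = 3545.00.
3623 > 3545.00 → outlier.
All remaining values lie within [-310.00, 3545.00].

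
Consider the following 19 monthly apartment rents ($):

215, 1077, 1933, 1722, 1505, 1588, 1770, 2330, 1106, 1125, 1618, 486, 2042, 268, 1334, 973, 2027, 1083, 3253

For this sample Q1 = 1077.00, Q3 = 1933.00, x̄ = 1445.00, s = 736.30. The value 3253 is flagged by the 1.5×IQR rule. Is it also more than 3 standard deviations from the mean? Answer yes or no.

z = (3253 − 1445.00) / 736.30 = 2.46.
|z| = 2.46 ≤ 3.

no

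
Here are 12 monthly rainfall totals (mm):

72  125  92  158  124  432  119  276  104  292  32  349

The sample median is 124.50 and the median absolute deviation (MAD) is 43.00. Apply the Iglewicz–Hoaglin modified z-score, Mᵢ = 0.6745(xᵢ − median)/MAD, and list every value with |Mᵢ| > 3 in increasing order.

|Mᵢ| > 3 ⇔ |xᵢ − 124.50| > 3·43.00/0.6745 = 191.25.
So outliers lie outside [-66.75, 315.75].
349: M = 3.52 → outlier.
432: M = 4.82 → outlier.

349, 432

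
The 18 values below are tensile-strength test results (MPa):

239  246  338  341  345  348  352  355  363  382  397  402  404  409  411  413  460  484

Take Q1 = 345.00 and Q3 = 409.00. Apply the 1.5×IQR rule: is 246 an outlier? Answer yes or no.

IQR = Q3 − Q1 = 409.00 − 345.00 = 64.00.
Lower fence = Q1 − 1.5·IQR = 345.00 − 96.00 = 249.00.
Upper fence = Q3 + 1.5·IQR = 409.00 + 96.00 = 505.00.
246 lies below the lower fence.

yes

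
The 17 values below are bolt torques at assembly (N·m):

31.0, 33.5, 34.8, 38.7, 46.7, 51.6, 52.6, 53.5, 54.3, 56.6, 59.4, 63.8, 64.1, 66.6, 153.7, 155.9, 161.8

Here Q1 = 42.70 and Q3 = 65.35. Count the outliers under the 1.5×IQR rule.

IQR = 22.65; fences at 42.70 − 33.975 = 8.725 and 65.35 + 33.975 = 99.325.
Outside the cutoffs: 153.7, 155.9, 161.8.

3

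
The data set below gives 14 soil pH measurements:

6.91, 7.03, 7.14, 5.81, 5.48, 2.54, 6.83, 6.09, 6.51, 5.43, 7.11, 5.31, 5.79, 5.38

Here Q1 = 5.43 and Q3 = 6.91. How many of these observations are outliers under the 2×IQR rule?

IQR = 1.48; fences at 5.43 − 2.96 = 2.47 and 6.91 + 2.96 = 9.87.
Every value lies within the cutoffs.

0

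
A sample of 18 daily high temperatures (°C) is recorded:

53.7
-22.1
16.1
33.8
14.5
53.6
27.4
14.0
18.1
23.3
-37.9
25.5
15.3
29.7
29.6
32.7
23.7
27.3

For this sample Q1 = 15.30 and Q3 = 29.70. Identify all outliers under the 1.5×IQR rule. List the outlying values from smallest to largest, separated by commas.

-37.9, -22.1, 53.6, 53.7

IQR = Q3 − Q1 = 29.70 − 15.30 = 14.40.
Lower fence = Q1 − 1.5·IQR = 15.30 − 21.60 = -6.30.
Upper fence = Q3 + 1.5·IQR = 29.70 + 21.60 = 51.30.
-37.9 < -6.30 → outlier.
-22.1 < -6.30 → outlier.
53.6 > 51.30 → outlier.
53.7 > 51.30 → outlier.
All remaining values lie within [-6.30, 51.30].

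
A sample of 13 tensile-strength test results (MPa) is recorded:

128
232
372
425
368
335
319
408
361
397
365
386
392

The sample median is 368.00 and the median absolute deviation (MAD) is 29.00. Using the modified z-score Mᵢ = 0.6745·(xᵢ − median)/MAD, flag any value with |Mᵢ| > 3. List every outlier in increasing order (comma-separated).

128, 232

|Mᵢ| > 3 ⇔ |xᵢ − 368.00| > 3·29.00/0.6745 = 128.98.
So outliers lie outside [239.02, 496.98].
128: M = -5.58 → outlier.
232: M = -3.16 → outlier.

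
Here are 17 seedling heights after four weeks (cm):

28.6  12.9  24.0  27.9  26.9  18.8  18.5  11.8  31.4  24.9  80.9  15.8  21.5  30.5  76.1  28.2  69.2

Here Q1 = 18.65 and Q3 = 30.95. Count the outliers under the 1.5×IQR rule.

3

IQR = 12.30; fences at 18.65 − 18.45 = 0.20 and 30.95 + 18.45 = 49.40.
Outside the cutoffs: 69.2, 76.1, 80.9.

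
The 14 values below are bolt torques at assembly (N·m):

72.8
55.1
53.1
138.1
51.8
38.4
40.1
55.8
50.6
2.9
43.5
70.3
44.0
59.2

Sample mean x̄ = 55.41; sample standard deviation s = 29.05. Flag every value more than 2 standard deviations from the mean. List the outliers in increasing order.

138.1

Cutoffs at x̄ ± 2s: 55.41 ± 2·29.05 = [-2.69, 113.51].
138.1: z = 2.85, |z| > 2 → outlier.
Every other value lies within [-2.69, 113.51].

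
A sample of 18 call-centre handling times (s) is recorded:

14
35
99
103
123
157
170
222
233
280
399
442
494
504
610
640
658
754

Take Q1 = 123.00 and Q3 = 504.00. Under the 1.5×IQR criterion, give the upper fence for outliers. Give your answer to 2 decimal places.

IQR = Q3 − Q1 = 504.00 − 123.00 = 381.00.
Lower fence = Q1 − 1.5·IQR = 123.00 − 571.50 = -448.50.
Upper fence = Q3 + 1.5·IQR = 504.00 + 571.50 = 1075.50.

1075.50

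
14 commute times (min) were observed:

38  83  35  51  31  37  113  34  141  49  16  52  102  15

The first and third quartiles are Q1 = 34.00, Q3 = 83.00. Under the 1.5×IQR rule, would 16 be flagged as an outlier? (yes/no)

no

IQR = Q3 − Q1 = 83.00 − 34.00 = 49.00.
Lower fence = Q1 − 1.5·IQR = 34.00 − 73.50 = -39.50.
Upper fence = Q3 + 1.5·IQR = 83.00 + 73.50 = 156.50.
16 lies within [-39.50, 156.50].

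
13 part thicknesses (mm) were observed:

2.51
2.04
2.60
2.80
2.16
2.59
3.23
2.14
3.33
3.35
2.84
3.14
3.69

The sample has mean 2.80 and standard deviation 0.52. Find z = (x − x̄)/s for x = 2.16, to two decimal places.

-1.23

z = (2.16 − 2.80) / 0.52 = -1.23.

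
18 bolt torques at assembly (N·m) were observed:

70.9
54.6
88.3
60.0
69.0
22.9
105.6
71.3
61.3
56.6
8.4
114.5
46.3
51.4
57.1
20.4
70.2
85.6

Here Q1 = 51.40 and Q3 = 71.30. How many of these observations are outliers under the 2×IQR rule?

2

IQR = 19.90; fences at 51.40 − 39.80 = 11.60 and 71.30 + 39.80 = 111.10.
Outside the cutoffs: 8.4, 114.5.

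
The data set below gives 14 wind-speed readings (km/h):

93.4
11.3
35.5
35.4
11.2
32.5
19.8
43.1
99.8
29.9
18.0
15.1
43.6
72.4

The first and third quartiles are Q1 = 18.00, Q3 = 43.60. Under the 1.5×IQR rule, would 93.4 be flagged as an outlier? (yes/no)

IQR = Q3 − Q1 = 43.60 − 18.00 = 25.60.
Lower fence = Q1 − 1.5·IQR = 18.00 − 38.40 = -20.40.
Upper fence = Q3 + 1.5·IQR = 43.60 + 38.40 = 82.00.
93.4 lies above the upper fence.

yes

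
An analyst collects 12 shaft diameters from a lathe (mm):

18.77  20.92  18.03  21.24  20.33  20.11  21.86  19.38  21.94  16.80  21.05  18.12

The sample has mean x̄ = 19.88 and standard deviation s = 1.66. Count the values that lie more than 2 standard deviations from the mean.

0

Cutoffs: x̄ ± 2s = [16.56, 23.20].
Every value lies within the cutoffs.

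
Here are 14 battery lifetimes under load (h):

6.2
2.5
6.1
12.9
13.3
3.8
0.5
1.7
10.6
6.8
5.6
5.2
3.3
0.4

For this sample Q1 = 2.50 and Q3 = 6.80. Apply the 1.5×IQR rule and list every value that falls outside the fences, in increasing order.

IQR = Q3 − Q1 = 6.80 − 2.50 = 4.30.
Lower fence = Q1 − 1.5·IQR = 2.50 − 6.45 = -3.95.
Upper fence = Q3 + 1.5·IQR = 6.80 + 6.45 = 13.25.
13.3 > 13.25 → outlier.
All remaining values lie within [-3.95, 13.25].

13.3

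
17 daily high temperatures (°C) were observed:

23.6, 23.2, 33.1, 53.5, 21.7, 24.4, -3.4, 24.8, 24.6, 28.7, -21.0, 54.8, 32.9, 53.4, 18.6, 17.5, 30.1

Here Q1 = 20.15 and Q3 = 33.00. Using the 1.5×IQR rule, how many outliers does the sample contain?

5

IQR = 12.85; fences at 20.15 − 19.275 = 0.875 and 33.00 + 19.275 = 52.275.
Outside the cutoffs: -21.0, -3.4, 53.4, 53.5, 54.8.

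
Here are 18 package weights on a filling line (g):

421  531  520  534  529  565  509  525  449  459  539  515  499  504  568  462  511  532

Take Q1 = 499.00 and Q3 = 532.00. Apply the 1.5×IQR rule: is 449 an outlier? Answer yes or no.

yes

IQR = Q3 − Q1 = 532.00 − 499.00 = 33.00.
Lower fence = Q1 − 1.5·IQR = 499.00 − 49.50 = 449.50.
Upper fence = Q3 + 1.5·IQR = 532.00 + 49.50 = 581.50.
449 lies below the lower fence.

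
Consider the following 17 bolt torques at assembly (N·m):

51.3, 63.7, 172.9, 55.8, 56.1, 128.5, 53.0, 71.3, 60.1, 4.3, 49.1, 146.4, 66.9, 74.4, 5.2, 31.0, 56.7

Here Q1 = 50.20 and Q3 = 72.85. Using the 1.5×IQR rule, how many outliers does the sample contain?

5

IQR = 22.65; fences at 50.20 − 33.975 = 16.225 and 72.85 + 33.975 = 106.825.
Outside the cutoffs: 4.3, 5.2, 128.5, 146.4, 172.9.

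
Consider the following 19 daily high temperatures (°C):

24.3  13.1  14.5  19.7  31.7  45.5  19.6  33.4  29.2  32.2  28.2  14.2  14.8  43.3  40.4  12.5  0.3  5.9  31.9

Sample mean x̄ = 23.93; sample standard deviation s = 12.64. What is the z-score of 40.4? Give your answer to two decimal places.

z = (40.4 − 23.93) / 12.64 = 1.30.

1.30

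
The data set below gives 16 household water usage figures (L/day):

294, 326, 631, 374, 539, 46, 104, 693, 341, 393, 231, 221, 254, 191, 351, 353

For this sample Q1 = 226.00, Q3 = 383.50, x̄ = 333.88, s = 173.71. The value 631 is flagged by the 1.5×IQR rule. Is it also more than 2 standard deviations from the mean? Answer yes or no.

z = (631 − 333.88) / 173.71 = 1.71.
|z| = 1.71 ≤ 2.

no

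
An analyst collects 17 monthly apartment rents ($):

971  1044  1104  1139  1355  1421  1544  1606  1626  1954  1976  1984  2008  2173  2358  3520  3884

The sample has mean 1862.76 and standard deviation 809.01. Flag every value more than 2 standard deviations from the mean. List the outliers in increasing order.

Cutoffs at x̄ ± 2s: 1862.76 ± 2·809.01 = [244.74, 3480.78].
3520: z = 2.05, |z| > 2 → outlier.
3884: z = 2.50, |z| > 2 → outlier.
Every other value lies within [244.74, 3480.78].

3520, 3884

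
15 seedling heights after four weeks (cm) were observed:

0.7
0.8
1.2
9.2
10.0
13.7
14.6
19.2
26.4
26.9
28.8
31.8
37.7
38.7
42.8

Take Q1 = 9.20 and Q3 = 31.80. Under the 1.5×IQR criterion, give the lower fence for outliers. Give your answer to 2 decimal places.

IQR = Q3 − Q1 = 31.80 − 9.20 = 22.60.
Lower fence = Q1 − 1.5·IQR = 9.20 − 33.90 = -24.70.
Upper fence = Q3 + 1.5·IQR = 31.80 + 33.90 = 65.70.

-24.70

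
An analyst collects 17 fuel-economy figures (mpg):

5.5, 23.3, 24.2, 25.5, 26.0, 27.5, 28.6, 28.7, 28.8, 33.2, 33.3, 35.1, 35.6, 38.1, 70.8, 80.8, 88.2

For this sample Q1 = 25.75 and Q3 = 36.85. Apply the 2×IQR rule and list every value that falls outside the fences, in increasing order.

70.8, 80.8, 88.2

IQR = Q3 − Q1 = 36.85 − 25.75 = 11.10.
Lower fence = Q1 − 2·IQR = 25.75 − 22.20 = 3.55.
Upper fence = Q3 + 2·IQR = 36.85 + 22.20 = 59.05.
70.8 > 59.05 → outlier.
80.8 > 59.05 → outlier.
88.2 > 59.05 → outlier.
All remaining values lie within [3.55, 59.05].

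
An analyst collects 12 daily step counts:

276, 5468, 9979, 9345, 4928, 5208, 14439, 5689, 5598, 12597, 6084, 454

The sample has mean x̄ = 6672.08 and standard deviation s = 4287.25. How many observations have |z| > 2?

0

Cutoffs: x̄ ± 2s = [-1902.42, 15246.58].
Every value lies within the cutoffs.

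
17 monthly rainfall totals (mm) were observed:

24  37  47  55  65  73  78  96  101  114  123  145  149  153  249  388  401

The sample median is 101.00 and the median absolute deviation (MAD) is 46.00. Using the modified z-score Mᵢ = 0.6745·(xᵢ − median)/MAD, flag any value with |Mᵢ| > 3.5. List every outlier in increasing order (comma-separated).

388, 401

|Mᵢ| > 3.5 ⇔ |xᵢ − 101.00| > 3.5·46.00/0.6745 = 238.70.
So outliers lie outside [-137.70, 339.70].
388: M = 4.21 → outlier.
401: M = 4.40 → outlier.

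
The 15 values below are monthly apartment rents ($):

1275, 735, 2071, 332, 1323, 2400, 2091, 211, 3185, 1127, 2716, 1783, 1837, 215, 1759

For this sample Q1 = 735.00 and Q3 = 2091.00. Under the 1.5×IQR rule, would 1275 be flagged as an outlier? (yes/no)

IQR = Q3 − Q1 = 2091.00 − 735.00 = 1356.00.
Lower fence = Q1 − 1.5·IQR = 735.00 − 2034.00 = -1299.00.
Upper fence = Q3 + 1.5·IQR = 2091.00 + 2034.00 = 4125.00.
1275 lies within [-1299.00, 4125.00].

no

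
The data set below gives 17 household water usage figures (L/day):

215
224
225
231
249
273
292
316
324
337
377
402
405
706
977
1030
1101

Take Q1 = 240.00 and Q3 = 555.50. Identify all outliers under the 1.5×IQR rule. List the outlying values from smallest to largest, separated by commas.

1030, 1101

IQR = Q3 − Q1 = 555.50 − 240.00 = 315.50.
Lower fence = Q1 − 1.5·IQR = 240.00 − 473.25 = -233.25.
Upper fence = Q3 + 1.5·IQR = 555.50 + 473.25 = 1028.75.
1030 > 1028.75 → outlier.
1101 > 1028.75 → outlier.
All remaining values lie within [-233.25, 1028.75].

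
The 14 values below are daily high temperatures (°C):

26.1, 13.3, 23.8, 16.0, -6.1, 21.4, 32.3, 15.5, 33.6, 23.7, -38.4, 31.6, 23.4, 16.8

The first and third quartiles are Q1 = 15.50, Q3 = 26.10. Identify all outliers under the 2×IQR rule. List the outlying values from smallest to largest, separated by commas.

IQR = Q3 − Q1 = 26.10 − 15.50 = 10.60.
Lower fence = Q1 − 2·IQR = 15.50 − 21.20 = -5.70.
Upper fence = Q3 + 2·IQR = 26.10 + 21.20 = 47.30.
-38.4 < -5.70 → outlier.
-6.1 < -5.70 → outlier.
All remaining values lie within [-5.70, 47.30].

-38.4, -6.1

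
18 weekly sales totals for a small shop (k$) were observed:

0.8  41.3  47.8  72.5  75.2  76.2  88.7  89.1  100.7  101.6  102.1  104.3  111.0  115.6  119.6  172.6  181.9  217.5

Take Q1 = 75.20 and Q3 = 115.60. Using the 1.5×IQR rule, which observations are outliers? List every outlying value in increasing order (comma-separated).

0.8, 181.9, 217.5

IQR = Q3 − Q1 = 115.60 − 75.20 = 40.40.
Lower fence = Q1 − 1.5·IQR = 75.20 − 60.60 = 14.60.
Upper fence = Q3 + 1.5·IQR = 115.60 + 60.60 = 176.20.
0.8 < 14.60 → outlier.
181.9 > 176.20 → outlier.
217.5 > 176.20 → outlier.
All remaining values lie within [14.60, 176.20].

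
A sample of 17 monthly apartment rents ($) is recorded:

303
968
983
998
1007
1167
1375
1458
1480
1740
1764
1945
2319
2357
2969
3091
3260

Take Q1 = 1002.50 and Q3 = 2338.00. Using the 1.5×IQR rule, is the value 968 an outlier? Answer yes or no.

no

IQR = Q3 − Q1 = 2338.00 − 1002.50 = 1335.50.
Lower fence = Q1 − 1.5·IQR = 1002.50 − 2003.25 = -1000.75.
Upper fence = Q3 + 1.5·IQR = 2338.00 + 2003.25 = 4341.25.
968 lies within [-1000.75, 4341.25].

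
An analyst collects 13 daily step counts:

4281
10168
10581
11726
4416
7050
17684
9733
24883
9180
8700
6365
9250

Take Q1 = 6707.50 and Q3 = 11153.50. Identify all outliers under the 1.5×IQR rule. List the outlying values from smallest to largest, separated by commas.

IQR = Q3 − Q1 = 11153.50 − 6707.50 = 4446.00.
Lower fence = Q1 − 1.5·IQR = 6707.50 − 6669.00 = 38.50.
Upper fence = Q3 + 1.5·IQR = 11153.50 + 6669.00 = 17822.50.
24883 > 17822.50 → outlier.
All remaining values lie within [38.50, 17822.50].

24883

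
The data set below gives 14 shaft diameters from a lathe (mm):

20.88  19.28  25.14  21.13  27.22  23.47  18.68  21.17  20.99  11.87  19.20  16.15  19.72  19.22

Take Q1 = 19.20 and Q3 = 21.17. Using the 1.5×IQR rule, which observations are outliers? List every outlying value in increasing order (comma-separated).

11.87, 16.15, 25.14, 27.22

IQR = Q3 − Q1 = 21.17 − 19.20 = 1.97.
Lower fence = Q1 − 1.5·IQR = 19.20 − 2.955 = 16.245.
Upper fence = Q3 + 1.5·IQR = 21.17 + 2.955 = 24.125.
11.87 < 16.245 → outlier.
16.15 < 16.245 → outlier.
25.14 > 24.125 → outlier.
27.22 > 24.125 → outlier.
All remaining values lie within [16.245, 24.125].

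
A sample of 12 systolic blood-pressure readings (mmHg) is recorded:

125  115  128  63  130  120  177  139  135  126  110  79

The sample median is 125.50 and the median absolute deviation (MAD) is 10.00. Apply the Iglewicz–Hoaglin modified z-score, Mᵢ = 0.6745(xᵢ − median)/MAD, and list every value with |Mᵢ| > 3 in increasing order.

63, 79, 177

|Mᵢ| > 3 ⇔ |xᵢ − 125.50| > 3·10.00/0.6745 = 44.48.
So outliers lie outside [81.02, 169.98].
63: M = -4.22 → outlier.
79: M = -3.14 → outlier.
177: M = 3.47 → outlier.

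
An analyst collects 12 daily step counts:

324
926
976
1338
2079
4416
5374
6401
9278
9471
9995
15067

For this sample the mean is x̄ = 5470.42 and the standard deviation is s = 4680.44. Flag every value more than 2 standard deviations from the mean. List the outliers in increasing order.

15067

Cutoffs at x̄ ± 2s: 5470.42 ± 2·4680.44 = [-3890.46, 14831.30].
15067: z = 2.05, |z| > 2 → outlier.
Every other value lies within [-3890.46, 14831.30].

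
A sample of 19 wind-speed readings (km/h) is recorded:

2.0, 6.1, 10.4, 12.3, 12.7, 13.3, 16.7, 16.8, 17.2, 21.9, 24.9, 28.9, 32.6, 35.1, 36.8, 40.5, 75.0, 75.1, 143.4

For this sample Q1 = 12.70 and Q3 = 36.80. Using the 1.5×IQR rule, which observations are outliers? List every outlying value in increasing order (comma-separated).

75.0, 75.1, 143.4

IQR = Q3 − Q1 = 36.80 − 12.70 = 24.10.
Lower fence = Q1 − 1.5·IQR = 12.70 − 36.15 = -23.45.
Upper fence = Q3 + 1.5·IQR = 36.80 + 36.15 = 72.95.
75.0 > 72.95 → outlier.
75.1 > 72.95 → outlier.
143.4 > 72.95 → outlier.
All remaining values lie within [-23.45, 72.95].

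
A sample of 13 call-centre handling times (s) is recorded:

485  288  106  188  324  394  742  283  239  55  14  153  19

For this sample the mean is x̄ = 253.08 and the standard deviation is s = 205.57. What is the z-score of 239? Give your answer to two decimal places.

-0.07

z = (239 − 253.08) / 205.57 = -0.07.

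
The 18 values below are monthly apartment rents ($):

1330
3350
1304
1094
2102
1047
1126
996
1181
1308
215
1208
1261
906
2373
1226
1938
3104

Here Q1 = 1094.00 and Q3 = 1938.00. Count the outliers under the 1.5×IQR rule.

IQR = 844.00; fences at 1094.00 − 1266.00 = -172.00 and 1938.00 + 1266.00 = 3204.00.
Outside the cutoffs: 3350.

1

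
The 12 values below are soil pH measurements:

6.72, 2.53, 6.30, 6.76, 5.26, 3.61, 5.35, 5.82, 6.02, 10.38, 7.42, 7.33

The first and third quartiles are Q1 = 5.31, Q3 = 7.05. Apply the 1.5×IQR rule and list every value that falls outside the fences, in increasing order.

IQR = Q3 − Q1 = 7.05 − 5.31 = 1.74.
Lower fence = Q1 − 1.5·IQR = 5.31 − 2.61 = 2.70.
Upper fence = Q3 + 1.5·IQR = 7.05 + 2.61 = 9.66.
2.53 < 2.70 → outlier.
10.38 > 9.66 → outlier.
All remaining values lie within [2.70, 9.66].

2.53, 10.38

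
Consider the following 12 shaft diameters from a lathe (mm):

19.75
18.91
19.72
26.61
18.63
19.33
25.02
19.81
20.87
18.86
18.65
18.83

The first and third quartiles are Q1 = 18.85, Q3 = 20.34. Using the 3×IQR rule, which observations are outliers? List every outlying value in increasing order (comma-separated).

25.02, 26.61

IQR = Q3 − Q1 = 20.34 − 18.85 = 1.49.
Lower fence = Q1 − 3·IQR = 18.85 − 4.47 = 14.38.
Upper fence = Q3 + 3·IQR = 20.34 + 4.47 = 24.81.
25.02 > 24.81 → outlier.
26.61 > 24.81 → outlier.
All remaining values lie within [14.38, 24.81].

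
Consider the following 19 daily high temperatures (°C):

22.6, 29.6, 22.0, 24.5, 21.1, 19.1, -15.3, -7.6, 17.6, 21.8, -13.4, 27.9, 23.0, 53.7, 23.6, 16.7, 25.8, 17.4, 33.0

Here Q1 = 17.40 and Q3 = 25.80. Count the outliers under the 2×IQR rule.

IQR = 8.40; fences at 17.40 − 16.80 = 0.60 and 25.80 + 16.80 = 42.60.
Outside the cutoffs: -15.3, -13.4, -7.6, 53.7.

4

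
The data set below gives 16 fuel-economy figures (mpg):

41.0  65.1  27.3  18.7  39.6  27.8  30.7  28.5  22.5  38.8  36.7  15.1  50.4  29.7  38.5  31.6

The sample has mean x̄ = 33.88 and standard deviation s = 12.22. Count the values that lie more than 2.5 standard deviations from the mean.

1

Cutoffs: x̄ ± 2.5s = [3.33, 64.43].
Outside the cutoffs: 65.1.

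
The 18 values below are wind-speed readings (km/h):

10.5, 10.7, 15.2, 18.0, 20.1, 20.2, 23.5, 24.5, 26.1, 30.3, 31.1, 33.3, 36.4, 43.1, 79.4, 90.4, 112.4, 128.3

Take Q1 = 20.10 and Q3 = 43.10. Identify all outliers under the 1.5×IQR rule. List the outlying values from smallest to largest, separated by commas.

IQR = Q3 − Q1 = 43.10 − 20.10 = 23.00.
Lower fence = Q1 − 1.5·IQR = 20.10 − 34.50 = -14.40.
Upper fence = Q3 + 1.5·IQR = 43.10 + 34.50 = 77.60.
79.4 > 77.60 → outlier.
90.4 > 77.60 → outlier.
112.4 > 77.60 → outlier.
128.3 > 77.60 → outlier.
All remaining values lie within [-14.40, 77.60].

79.4, 90.4, 112.4, 128.3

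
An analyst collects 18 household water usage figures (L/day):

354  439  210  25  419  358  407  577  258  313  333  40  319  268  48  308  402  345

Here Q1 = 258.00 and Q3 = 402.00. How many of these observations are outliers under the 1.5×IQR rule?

2

IQR = 144.00; fences at 258.00 − 216.00 = 42.00 and 402.00 + 216.00 = 618.00.
Outside the cutoffs: 25, 40.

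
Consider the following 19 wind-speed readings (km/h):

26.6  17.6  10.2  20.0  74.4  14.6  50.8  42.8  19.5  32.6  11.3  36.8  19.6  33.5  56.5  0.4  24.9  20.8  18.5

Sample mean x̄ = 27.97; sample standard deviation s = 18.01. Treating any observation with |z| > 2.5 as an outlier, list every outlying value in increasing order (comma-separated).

74.4

Cutoffs at x̄ ± 2.5s: 27.97 ± 2.5·18.01 = [-17.055, 72.995].
74.4: z = 2.58, |z| > 2.5 → outlier.
Every other value lies within [-17.055, 72.995].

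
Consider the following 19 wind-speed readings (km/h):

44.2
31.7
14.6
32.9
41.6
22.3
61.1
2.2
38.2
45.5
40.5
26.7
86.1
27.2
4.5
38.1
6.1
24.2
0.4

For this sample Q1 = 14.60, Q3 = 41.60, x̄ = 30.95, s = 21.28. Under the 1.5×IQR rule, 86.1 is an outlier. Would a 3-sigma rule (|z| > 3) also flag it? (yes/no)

z = (86.1 − 30.95) / 21.28 = 2.59.
|z| = 2.59 ≤ 3.

no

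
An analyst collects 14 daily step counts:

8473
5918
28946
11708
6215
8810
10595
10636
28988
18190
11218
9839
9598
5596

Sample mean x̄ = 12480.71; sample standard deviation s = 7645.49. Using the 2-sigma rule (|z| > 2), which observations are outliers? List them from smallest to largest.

28946, 28988

Cutoffs at x̄ ± 2s: 12480.71 ± 2·7645.49 = [-2810.27, 27771.69].
28946: z = 2.15, |z| > 2 → outlier.
28988: z = 2.16, |z| > 2 → outlier.
Every other value lies within [-2810.27, 27771.69].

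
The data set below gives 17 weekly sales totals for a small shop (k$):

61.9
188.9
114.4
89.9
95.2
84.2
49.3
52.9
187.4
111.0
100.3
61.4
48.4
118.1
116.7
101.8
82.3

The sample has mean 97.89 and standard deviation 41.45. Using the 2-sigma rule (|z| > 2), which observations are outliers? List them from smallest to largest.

187.4, 188.9

Cutoffs at x̄ ± 2s: 97.89 ± 2·41.45 = [14.99, 180.79].
187.4: z = 2.16, |z| > 2 → outlier.
188.9: z = 2.20, |z| > 2 → outlier.
Every other value lies within [14.99, 180.79].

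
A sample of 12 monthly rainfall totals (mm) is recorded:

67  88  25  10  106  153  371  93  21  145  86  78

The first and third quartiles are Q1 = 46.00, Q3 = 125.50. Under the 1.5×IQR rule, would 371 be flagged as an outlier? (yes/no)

yes

IQR = Q3 − Q1 = 125.50 − 46.00 = 79.50.
Lower fence = Q1 − 1.5·IQR = 46.00 − 119.25 = -73.25.
Upper fence = Q3 + 1.5·IQR = 125.50 + 119.25 = 244.75.
371 lies above the upper fence.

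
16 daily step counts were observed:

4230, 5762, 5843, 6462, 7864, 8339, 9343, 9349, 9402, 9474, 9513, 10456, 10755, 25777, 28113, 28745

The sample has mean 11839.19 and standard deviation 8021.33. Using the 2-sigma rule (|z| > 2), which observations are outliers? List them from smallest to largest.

Cutoffs at x̄ ± 2s: 11839.19 ± 2·8021.33 = [-4203.47, 27881.85].
28113: z = 2.03, |z| > 2 → outlier.
28745: z = 2.11, |z| > 2 → outlier.
Every other value lies within [-4203.47, 27881.85].

28113, 28745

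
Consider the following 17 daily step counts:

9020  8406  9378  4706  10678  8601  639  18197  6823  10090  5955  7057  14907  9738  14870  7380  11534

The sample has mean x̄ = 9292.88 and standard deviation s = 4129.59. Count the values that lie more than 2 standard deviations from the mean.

2

Cutoffs: x̄ ± 2s = [1033.70, 17552.06].
Outside the cutoffs: 639, 18197.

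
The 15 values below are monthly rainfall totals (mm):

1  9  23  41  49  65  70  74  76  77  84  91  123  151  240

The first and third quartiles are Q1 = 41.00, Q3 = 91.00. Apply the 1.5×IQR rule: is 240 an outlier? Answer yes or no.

yes

IQR = Q3 − Q1 = 91.00 − 41.00 = 50.00.
Lower fence = Q1 − 1.5·IQR = 41.00 − 75.00 = -34.00.
Upper fence = Q3 + 1.5·IQR = 91.00 + 75.00 = 166.00.
240 lies above the upper fence.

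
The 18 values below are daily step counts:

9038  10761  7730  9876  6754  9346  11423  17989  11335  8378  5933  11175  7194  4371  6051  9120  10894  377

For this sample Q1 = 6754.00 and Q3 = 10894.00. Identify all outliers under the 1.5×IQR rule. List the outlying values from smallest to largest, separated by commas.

377, 17989

IQR = Q3 − Q1 = 10894.00 − 6754.00 = 4140.00.
Lower fence = Q1 − 1.5·IQR = 6754.00 − 6210.00 = 544.00.
Upper fence = Q3 + 1.5·IQR = 10894.00 + 6210.00 = 17104.00.
377 < 544.00 → outlier.
17989 > 17104.00 → outlier.
All remaining values lie within [544.00, 17104.00].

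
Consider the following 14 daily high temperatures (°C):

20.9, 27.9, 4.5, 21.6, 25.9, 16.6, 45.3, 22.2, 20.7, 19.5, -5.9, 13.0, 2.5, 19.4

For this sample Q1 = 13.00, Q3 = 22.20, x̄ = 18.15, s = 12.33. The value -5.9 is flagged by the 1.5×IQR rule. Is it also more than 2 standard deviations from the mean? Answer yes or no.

no

z = (-5.9 − 18.15) / 12.33 = -1.95.
|z| = 1.95 ≤ 2.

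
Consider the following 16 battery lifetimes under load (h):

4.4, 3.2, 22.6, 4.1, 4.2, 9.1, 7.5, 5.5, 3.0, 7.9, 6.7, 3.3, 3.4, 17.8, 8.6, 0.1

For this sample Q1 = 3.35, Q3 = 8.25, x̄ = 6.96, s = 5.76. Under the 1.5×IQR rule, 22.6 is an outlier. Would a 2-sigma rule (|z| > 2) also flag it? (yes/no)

z = (22.6 − 6.96) / 5.76 = 2.72.
|z| = 2.72 > 2.

yes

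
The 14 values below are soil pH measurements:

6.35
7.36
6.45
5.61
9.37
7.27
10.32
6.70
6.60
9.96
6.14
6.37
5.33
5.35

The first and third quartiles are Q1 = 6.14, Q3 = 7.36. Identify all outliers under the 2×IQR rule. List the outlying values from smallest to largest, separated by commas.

9.96, 10.32

IQR = Q3 − Q1 = 7.36 − 6.14 = 1.22.
Lower fence = Q1 − 2·IQR = 6.14 − 2.44 = 3.70.
Upper fence = Q3 + 2·IQR = 7.36 + 2.44 = 9.80.
9.96 > 9.80 → outlier.
10.32 > 9.80 → outlier.
All remaining values lie within [3.70, 9.80].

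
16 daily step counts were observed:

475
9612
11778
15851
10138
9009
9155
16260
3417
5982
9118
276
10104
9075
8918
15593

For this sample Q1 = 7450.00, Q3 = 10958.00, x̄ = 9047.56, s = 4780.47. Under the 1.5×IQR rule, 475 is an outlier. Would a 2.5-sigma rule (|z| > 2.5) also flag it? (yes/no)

no

z = (475 − 9047.56) / 4780.47 = -1.79.
|z| = 1.79 ≤ 2.5.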